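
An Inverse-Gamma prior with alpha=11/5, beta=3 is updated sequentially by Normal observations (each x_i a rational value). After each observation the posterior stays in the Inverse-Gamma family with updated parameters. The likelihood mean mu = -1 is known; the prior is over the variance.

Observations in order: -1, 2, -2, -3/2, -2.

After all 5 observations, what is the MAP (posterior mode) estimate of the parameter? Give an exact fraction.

115/76

obs 1: x=-1 → posterior Inverse-Gamma(27/10, 3)
obs 2: x=2 → posterior Inverse-Gamma(16/5, 15/2)
obs 3: x=-2 → posterior Inverse-Gamma(37/10, 8)
obs 4: x=-3/2 → posterior Inverse-Gamma(21/5, 65/8)
obs 5: x=-2 → posterior Inverse-Gamma(47/10, 69/8)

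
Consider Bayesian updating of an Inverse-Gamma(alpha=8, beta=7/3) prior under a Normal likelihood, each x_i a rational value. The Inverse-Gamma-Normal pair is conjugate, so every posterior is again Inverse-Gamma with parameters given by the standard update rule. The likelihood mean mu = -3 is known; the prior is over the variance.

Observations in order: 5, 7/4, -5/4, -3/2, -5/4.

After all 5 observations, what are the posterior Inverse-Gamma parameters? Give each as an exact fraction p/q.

alpha=21/2, beta=4781/96

obs 1: x=5 → posterior Inverse-Gamma(17/2, 103/3)
obs 2: x=7/4 → posterior Inverse-Gamma(9, 4379/96)
obs 3: x=-5/4 → posterior Inverse-Gamma(19/2, 2263/48)
obs 4: x=-3/2 → posterior Inverse-Gamma(10, 2317/48)
obs 5: x=-5/4 → posterior Inverse-Gamma(21/2, 4781/96)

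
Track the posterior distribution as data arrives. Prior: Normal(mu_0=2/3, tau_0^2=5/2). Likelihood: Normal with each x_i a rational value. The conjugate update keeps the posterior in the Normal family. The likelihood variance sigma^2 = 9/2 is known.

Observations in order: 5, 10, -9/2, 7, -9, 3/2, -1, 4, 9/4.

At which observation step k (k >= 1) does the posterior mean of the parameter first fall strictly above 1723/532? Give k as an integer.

k = 2

obs 1: x=5 → posterior Normal(31/14, 45/28)
obs 2: x=10 → posterior Normal(81/19, 45/38)
obs 3: x=-9/2 → posterior Normal(39/16, 15/16)
obs 4: x=7 → posterior Normal(187/58, 45/58)
obs 5: x=-9 → posterior Normal(97/68, 45/68)
obs 6: x=3/2 → posterior Normal(56/39, 15/26)
obs 7: x=-1 → posterior Normal(51/44, 45/88)
obs 8: x=4 → posterior Normal(71/49, 45/98)
obs 9: x=9/4 → posterior Normal(329/216, 5/12)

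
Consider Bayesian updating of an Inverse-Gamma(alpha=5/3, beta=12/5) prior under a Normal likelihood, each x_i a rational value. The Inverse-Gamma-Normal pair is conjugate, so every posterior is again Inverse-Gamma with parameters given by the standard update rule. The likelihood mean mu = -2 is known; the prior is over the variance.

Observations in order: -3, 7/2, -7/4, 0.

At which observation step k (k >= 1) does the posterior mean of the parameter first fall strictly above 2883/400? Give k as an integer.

k = 2

obs 1: x=-3 → posterior Inverse-Gamma(13/6, 29/10)
obs 2: x=7/2 → posterior Inverse-Gamma(8/3, 721/40)
obs 3: x=-7/4 → posterior Inverse-Gamma(19/6, 2889/160)
obs 4: x=0 → posterior Inverse-Gamma(11/3, 3209/160)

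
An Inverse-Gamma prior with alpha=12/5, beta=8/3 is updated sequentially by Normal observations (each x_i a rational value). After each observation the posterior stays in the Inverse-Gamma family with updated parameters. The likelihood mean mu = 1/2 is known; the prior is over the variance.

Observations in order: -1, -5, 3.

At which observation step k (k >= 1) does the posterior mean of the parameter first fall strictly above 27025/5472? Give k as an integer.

k = 2

obs 1: x=-1 → posterior Inverse-Gamma(29/10, 91/24)
obs 2: x=-5 → posterior Inverse-Gamma(17/5, 227/12)
obs 3: x=3 → posterior Inverse-Gamma(39/10, 529/24)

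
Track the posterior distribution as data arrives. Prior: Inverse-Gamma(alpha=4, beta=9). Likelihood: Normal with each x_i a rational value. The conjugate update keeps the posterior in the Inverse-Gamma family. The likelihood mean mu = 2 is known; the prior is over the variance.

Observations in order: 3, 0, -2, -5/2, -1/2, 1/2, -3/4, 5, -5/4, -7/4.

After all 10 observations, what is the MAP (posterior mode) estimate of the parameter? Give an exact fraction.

1743/320

obs 1: x=3 → posterior Inverse-Gamma(9/2, 19/2)
obs 2: x=0 → posterior Inverse-Gamma(5, 23/2)
obs 3: x=-2 → posterior Inverse-Gamma(11/2, 39/2)
obs 4: x=-5/2 → posterior Inverse-Gamma(6, 237/8)
obs 5: x=-1/2 → posterior Inverse-Gamma(13/2, 131/4)
obs 6: x=1/2 → posterior Inverse-Gamma(7, 271/8)
obs 7: x=-3/4 → posterior Inverse-Gamma(15/2, 1205/32)
obs 8: x=5 → posterior Inverse-Gamma(8, 1349/32)
obs 9: x=-5/4 → posterior Inverse-Gamma(17/2, 759/16)
obs 10: x=-7/4 → posterior Inverse-Gamma(9, 1743/32)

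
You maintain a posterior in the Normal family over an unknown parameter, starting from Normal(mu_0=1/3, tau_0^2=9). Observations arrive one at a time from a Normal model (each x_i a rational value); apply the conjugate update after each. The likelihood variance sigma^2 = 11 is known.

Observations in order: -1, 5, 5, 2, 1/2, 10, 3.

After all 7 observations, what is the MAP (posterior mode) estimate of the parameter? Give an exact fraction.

obs 1: x=-1 → posterior Normal(-4/15, 99/20)
obs 2: x=5 → posterior Normal(119/87, 99/29)
obs 3: x=5 → posterior Normal(127/57, 99/38)
obs 4: x=2 → posterior Normal(308/141, 99/47)
obs 5: x=1/2 → posterior Normal(643/336, 99/56)
obs 6: x=10 → posterior Normal(91/30, 99/65)
obs 7: x=3 → posterior Normal(1345/444, 99/74)

1345/444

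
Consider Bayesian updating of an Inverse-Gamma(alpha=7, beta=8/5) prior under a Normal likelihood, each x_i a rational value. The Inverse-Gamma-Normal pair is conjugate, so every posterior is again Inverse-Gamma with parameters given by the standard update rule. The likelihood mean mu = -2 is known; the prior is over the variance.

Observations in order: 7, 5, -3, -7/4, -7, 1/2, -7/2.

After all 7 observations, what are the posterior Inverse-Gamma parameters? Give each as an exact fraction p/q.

obs 1: x=7 → posterior Inverse-Gamma(15/2, 421/10)
obs 2: x=5 → posterior Inverse-Gamma(8, 333/5)
obs 3: x=-3 → posterior Inverse-Gamma(17/2, 671/10)
obs 4: x=-7/4 → posterior Inverse-Gamma(9, 10741/160)
obs 5: x=-7 → posterior Inverse-Gamma(19/2, 12741/160)
obs 6: x=1/2 → posterior Inverse-Gamma(10, 13241/160)
obs 7: x=-7/2 → posterior Inverse-Gamma(21/2, 13421/160)

alpha=21/2, beta=13421/160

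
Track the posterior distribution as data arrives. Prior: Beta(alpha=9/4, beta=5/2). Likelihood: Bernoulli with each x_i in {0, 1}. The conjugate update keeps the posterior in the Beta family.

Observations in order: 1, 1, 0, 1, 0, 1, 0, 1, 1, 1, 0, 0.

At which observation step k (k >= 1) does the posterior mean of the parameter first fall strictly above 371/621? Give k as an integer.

k = 2

obs 1: x=1 → posterior Beta(13/4, 5/2)
obs 2: x=1 → posterior Beta(17/4, 5/2)
obs 3: x=0 → posterior Beta(17/4, 7/2)
obs 4: x=1 → posterior Beta(21/4, 7/2)
obs 5: x=0 → posterior Beta(21/4, 9/2)
obs 6: x=1 → posterior Beta(25/4, 9/2)
obs 7: x=0 → posterior Beta(25/4, 11/2)
obs 8: x=1 → posterior Beta(29/4, 11/2)
obs 9: x=1 → posterior Beta(33/4, 11/2)
obs 10: x=1 → posterior Beta(37/4, 11/2)
obs 11: x=0 → posterior Beta(37/4, 13/2)
obs 12: x=0 → posterior Beta(37/4, 15/2)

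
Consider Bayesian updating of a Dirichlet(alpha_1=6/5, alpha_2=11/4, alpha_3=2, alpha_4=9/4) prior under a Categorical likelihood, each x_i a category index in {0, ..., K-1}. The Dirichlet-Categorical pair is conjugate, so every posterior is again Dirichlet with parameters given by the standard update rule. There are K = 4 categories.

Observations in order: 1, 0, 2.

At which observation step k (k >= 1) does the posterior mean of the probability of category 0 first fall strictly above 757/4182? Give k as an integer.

k = 2

obs 1: x=1 → posterior Dirichlet(6/5, 15/4, 2, 9/4)
obs 2: x=0 → posterior Dirichlet(11/5, 15/4, 2, 9/4)
obs 3: x=2 → posterior Dirichlet(11/5, 15/4, 3, 9/4)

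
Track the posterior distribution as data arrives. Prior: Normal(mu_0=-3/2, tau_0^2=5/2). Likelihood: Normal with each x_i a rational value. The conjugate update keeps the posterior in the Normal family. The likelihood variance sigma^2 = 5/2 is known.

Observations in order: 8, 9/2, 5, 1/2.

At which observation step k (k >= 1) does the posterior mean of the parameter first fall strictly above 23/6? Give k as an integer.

k = 3

obs 1: x=8 → posterior Normal(13/4, 5/4)
obs 2: x=9/2 → posterior Normal(11/3, 5/6)
obs 3: x=5 → posterior Normal(4, 5/8)
obs 4: x=1/2 → posterior Normal(33/10, 1/2)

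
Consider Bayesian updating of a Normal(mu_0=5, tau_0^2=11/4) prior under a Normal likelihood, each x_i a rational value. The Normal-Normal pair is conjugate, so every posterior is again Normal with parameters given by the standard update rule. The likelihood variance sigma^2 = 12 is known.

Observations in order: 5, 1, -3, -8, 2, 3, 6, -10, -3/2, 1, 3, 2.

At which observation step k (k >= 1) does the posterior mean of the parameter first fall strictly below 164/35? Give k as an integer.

obs 1: x=5 → posterior Normal(5, 132/59)
obs 2: x=1 → posterior Normal(153/35, 66/35)
obs 3: x=-3 → posterior Normal(91/27, 44/27)
obs 4: x=-8 → posterior Normal(185/92, 33/23)
obs 5: x=2 → posterior Normal(207/103, 132/103)
obs 6: x=3 → posterior Normal(40/19, 22/19)
obs 7: x=6 → posterior Normal(306/125, 132/125)
obs 8: x=-10 → posterior Normal(49/34, 33/34)
obs 9: x=-3/2 → posterior Normal(359/294, 44/49)
obs 10: x=1 → posterior Normal(381/316, 66/79)
obs 11: x=3 → posterior Normal(447/338, 132/169)
obs 12: x=2 → posterior Normal(491/360, 11/15)

k = 2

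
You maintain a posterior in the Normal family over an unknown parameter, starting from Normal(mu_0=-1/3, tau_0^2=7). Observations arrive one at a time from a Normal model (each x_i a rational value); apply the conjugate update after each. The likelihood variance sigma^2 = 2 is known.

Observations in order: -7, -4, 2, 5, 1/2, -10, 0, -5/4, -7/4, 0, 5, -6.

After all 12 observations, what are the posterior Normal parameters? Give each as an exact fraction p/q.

obs 1: x=-7 → posterior Normal(-149/27, 14/9)
obs 2: x=-4 → posterior Normal(-233/48, 7/8)
obs 3: x=2 → posterior Normal(-191/69, 14/23)
obs 4: x=5 → posterior Normal(-43/45, 7/15)
obs 5: x=1/2 → posterior Normal(-151/222, 14/37)
obs 6: x=-10 → posterior Normal(-571/264, 7/22)
obs 7: x=0 → posterior Normal(-571/306, 14/51)
obs 8: x=-5/4 → posterior Normal(-43/24, 7/29)
obs 9: x=-7/4 → posterior Normal(-697/390, 14/65)
obs 10: x=0 → posterior Normal(-697/432, 7/36)
obs 11: x=5 → posterior Normal(-487/474, 14/79)
obs 12: x=-6 → posterior Normal(-739/516, 7/43)

mu_0=-739/516, tau_0^2=7/43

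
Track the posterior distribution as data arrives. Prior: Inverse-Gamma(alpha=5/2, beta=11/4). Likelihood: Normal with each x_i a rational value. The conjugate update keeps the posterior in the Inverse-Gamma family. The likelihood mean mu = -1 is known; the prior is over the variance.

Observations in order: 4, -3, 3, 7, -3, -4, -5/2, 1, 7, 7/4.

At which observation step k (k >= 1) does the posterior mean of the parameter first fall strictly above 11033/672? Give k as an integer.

obs 1: x=4 → posterior Inverse-Gamma(3, 61/4)
obs 2: x=-3 → posterior Inverse-Gamma(7/2, 69/4)
obs 3: x=3 → posterior Inverse-Gamma(4, 101/4)
obs 4: x=7 → posterior Inverse-Gamma(9/2, 229/4)
obs 5: x=-3 → posterior Inverse-Gamma(5, 237/4)
obs 6: x=-4 → posterior Inverse-Gamma(11/2, 255/4)
obs 7: x=-5/2 → posterior Inverse-Gamma(6, 519/8)
obs 8: x=1 → posterior Inverse-Gamma(13/2, 535/8)
obs 9: x=7 → posterior Inverse-Gamma(7, 791/8)
obs 10: x=7/4 → posterior Inverse-Gamma(15/2, 3285/32)

k = 9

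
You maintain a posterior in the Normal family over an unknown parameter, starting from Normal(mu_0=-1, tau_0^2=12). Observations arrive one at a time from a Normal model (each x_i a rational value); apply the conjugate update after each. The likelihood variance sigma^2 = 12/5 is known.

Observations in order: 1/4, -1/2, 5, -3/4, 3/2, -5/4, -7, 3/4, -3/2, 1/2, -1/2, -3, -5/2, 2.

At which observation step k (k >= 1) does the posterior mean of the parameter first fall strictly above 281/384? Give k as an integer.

k = 3

obs 1: x=1/4 → posterior Normal(1/24, 2)
obs 2: x=-1/2 → posterior Normal(-9/44, 12/11)
obs 3: x=5 → posterior Normal(91/64, 3/4)
obs 4: x=-3/4 → posterior Normal(19/21, 4/7)
obs 5: x=3/2 → posterior Normal(53/52, 6/13)
obs 6: x=-5/4 → posterior Normal(81/124, 12/31)
obs 7: x=-7 → posterior Normal(-59/144, 1/3)
obs 8: x=3/4 → posterior Normal(-11/41, 12/41)
obs 9: x=-3/2 → posterior Normal(-37/92, 6/23)
obs 10: x=1/2 → posterior Normal(-16/51, 4/17)
obs 11: x=-1/2 → posterior Normal(-37/112, 3/14)
obs 12: x=-3 → posterior Normal(-67/122, 12/61)
obs 13: x=-5/2 → posterior Normal(-23/33, 2/11)
obs 14: x=2 → posterior Normal(-36/71, 12/71)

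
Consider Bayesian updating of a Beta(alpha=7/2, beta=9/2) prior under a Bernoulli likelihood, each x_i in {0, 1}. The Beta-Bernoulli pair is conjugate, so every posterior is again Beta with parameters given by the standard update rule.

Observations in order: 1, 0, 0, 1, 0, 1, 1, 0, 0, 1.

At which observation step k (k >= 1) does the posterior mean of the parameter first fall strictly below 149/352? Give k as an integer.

k = 3

obs 1: x=1 → posterior Beta(9/2, 9/2)
obs 2: x=0 → posterior Beta(9/2, 11/2)
obs 3: x=0 → posterior Beta(9/2, 13/2)
obs 4: x=1 → posterior Beta(11/2, 13/2)
obs 5: x=0 → posterior Beta(11/2, 15/2)
obs 6: x=1 → posterior Beta(13/2, 15/2)
obs 7: x=1 → posterior Beta(15/2, 15/2)
obs 8: x=0 → posterior Beta(15/2, 17/2)
obs 9: x=0 → posterior Beta(15/2, 19/2)
obs 10: x=1 → posterior Beta(17/2, 19/2)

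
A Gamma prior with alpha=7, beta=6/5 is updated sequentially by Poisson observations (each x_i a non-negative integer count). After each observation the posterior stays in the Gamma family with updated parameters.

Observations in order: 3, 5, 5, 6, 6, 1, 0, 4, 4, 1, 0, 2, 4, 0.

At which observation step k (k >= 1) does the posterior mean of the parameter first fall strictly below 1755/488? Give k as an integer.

k = 11

obs 1: x=3 → posterior Gamma(10, 11/5)
obs 2: x=5 → posterior Gamma(15, 16/5)
obs 3: x=5 → posterior Gamma(20, 21/5)
obs 4: x=6 → posterior Gamma(26, 26/5)
obs 5: x=6 → posterior Gamma(32, 31/5)
obs 6: x=1 → posterior Gamma(33, 36/5)
obs 7: x=0 → posterior Gamma(33, 41/5)
obs 8: x=4 → posterior Gamma(37, 46/5)
obs 9: x=4 → posterior Gamma(41, 51/5)
obs 10: x=1 → posterior Gamma(42, 56/5)
obs 11: x=0 → posterior Gamma(42, 61/5)
obs 12: x=2 → posterior Gamma(44, 66/5)
obs 13: x=4 → posterior Gamma(48, 71/5)
obs 14: x=0 → posterior Gamma(48, 76/5)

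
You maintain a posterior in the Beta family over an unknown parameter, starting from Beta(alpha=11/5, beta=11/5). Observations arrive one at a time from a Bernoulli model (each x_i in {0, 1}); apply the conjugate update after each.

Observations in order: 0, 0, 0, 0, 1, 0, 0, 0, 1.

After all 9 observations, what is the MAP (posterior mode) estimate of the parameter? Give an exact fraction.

obs 1: x=0 → posterior Beta(11/5, 16/5)
obs 2: x=0 → posterior Beta(11/5, 21/5)
obs 3: x=0 → posterior Beta(11/5, 26/5)
obs 4: x=0 → posterior Beta(11/5, 31/5)
obs 5: x=1 → posterior Beta(16/5, 31/5)
obs 6: x=0 → posterior Beta(16/5, 36/5)
obs 7: x=0 → posterior Beta(16/5, 41/5)
obs 8: x=0 → posterior Beta(16/5, 46/5)
obs 9: x=1 → posterior Beta(21/5, 46/5)

16/57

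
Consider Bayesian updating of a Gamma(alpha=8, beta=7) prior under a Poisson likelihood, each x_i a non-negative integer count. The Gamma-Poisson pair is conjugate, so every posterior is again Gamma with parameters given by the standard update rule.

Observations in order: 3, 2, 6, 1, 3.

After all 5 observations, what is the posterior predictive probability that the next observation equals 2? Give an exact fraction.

1828427485677989415069155328/7056410014866816666030739693

obs 1: x=3 → posterior Gamma(11, 8)
obs 2: x=2 → posterior Gamma(13, 9)
obs 3: x=6 → posterior Gamma(19, 10)
obs 4: x=1 → posterior Gamma(20, 11)
obs 5: x=3 → posterior Gamma(23, 12)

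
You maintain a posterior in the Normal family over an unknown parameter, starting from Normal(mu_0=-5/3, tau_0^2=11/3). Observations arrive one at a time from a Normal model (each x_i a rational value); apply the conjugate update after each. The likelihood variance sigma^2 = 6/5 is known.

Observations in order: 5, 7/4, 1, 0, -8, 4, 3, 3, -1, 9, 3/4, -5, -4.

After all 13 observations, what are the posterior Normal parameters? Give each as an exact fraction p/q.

obs 1: x=5 → posterior Normal(245/73, 66/73)
obs 2: x=7/4 → posterior Normal(1365/512, 33/64)
obs 3: x=1 → posterior Normal(1585/732, 22/61)
obs 4: x=0 → posterior Normal(1585/952, 33/119)
obs 5: x=-8 → posterior Normal(-175/1172, 66/293)
obs 6: x=4 → posterior Normal(235/464, 11/58)
obs 7: x=3 → posterior Normal(105/124, 66/403)
obs 8: x=3 → posterior Normal(2025/1832, 33/229)
obs 9: x=-1 → posterior Normal(95/108, 22/171)
obs 10: x=9 → posterior Normal(3785/2272, 33/284)
obs 11: x=3/4 → posterior Normal(1975/1246, 66/623)
obs 12: x=-5 → posterior Normal(475/452, 11/113)
obs 13: x=-4 → posterior Normal(985/1466, 66/733)

mu_0=985/1466, tau_0^2=66/733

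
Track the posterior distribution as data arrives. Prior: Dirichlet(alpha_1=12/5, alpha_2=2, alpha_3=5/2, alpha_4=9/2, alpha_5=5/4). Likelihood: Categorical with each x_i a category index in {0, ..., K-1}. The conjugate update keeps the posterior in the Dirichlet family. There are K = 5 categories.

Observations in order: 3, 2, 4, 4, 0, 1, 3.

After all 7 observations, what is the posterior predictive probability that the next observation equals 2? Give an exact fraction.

70/393

obs 1: x=3 → posterior Dirichlet(12/5, 2, 5/2, 11/2, 5/4)
obs 2: x=2 → posterior Dirichlet(12/5, 2, 7/2, 11/2, 5/4)
obs 3: x=4 → posterior Dirichlet(12/5, 2, 7/2, 11/2, 9/4)
obs 4: x=4 → posterior Dirichlet(12/5, 2, 7/2, 11/2, 13/4)
obs 5: x=0 → posterior Dirichlet(17/5, 2, 7/2, 11/2, 13/4)
obs 6: x=1 → posterior Dirichlet(17/5, 3, 7/2, 11/2, 13/4)
obs 7: x=3 → posterior Dirichlet(17/5, 3, 7/2, 13/2, 13/4)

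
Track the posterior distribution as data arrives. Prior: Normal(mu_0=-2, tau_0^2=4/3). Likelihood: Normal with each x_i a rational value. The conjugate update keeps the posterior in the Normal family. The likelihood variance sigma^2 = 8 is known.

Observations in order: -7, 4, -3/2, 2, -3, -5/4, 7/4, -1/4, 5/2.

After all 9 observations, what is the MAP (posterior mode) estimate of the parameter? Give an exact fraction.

-59/60

obs 1: x=-7 → posterior Normal(-19/7, 8/7)
obs 2: x=4 → posterior Normal(-15/8, 1)
obs 3: x=-3/2 → posterior Normal(-11/6, 8/9)
obs 4: x=2 → posterior Normal(-29/20, 4/5)
obs 5: x=-3 → posterior Normal(-35/22, 8/11)
obs 6: x=-5/4 → posterior Normal(-25/16, 2/3)
obs 7: x=7/4 → posterior Normal(-17/13, 8/13)
obs 8: x=-1/4 → posterior Normal(-69/56, 4/7)
obs 9: x=5/2 → posterior Normal(-59/60, 8/15)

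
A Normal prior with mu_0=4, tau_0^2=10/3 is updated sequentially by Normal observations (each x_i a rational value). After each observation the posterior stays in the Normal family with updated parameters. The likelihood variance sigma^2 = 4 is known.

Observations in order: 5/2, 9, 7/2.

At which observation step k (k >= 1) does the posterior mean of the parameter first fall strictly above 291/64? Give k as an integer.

obs 1: x=5/2 → posterior Normal(73/22, 20/11)
obs 2: x=9 → posterior Normal(163/32, 5/4)
obs 3: x=7/2 → posterior Normal(33/7, 20/21)

k = 2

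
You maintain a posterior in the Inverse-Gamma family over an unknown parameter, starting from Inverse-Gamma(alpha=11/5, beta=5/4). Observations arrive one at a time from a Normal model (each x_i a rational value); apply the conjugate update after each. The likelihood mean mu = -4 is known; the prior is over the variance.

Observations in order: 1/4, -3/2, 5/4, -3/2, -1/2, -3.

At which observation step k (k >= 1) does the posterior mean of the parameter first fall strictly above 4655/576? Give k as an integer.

k = 3

obs 1: x=1/4 → posterior Inverse-Gamma(27/10, 329/32)
obs 2: x=-3/2 → posterior Inverse-Gamma(16/5, 429/32)
obs 3: x=5/4 → posterior Inverse-Gamma(37/10, 435/16)
obs 4: x=-3/2 → posterior Inverse-Gamma(21/5, 485/16)
obs 5: x=-1/2 → posterior Inverse-Gamma(47/10, 583/16)
obs 6: x=-3 → posterior Inverse-Gamma(26/5, 591/16)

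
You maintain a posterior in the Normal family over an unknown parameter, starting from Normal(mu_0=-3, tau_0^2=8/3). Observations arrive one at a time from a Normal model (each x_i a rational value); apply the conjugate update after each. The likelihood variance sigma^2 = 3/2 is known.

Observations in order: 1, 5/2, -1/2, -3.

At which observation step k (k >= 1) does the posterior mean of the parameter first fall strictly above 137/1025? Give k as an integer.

k = 2

obs 1: x=1 → posterior Normal(-11/25, 24/25)
obs 2: x=5/2 → posterior Normal(29/41, 24/41)
obs 3: x=-1/2 → posterior Normal(7/19, 8/19)
obs 4: x=-3 → posterior Normal(-27/73, 24/73)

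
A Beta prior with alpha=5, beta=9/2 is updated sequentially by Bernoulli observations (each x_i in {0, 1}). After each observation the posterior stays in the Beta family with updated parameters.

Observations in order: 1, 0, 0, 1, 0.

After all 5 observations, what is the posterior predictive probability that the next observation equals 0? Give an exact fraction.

obs 1: x=1 → posterior Beta(6, 9/2)
obs 2: x=0 → posterior Beta(6, 11/2)
obs 3: x=0 → posterior Beta(6, 13/2)
obs 4: x=1 → posterior Beta(7, 13/2)
obs 5: x=0 → posterior Beta(7, 15/2)

15/29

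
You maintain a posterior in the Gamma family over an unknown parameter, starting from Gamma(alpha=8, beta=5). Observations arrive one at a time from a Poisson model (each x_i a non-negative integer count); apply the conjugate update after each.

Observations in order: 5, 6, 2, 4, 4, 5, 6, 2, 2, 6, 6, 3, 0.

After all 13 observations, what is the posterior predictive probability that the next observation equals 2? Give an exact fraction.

203728162179182491261206223277226972635303715098976080192380301295233940848640/1009182377334463854299016863304292593457846949666215857593939531658264652789219

obs 1: x=5 → posterior Gamma(13, 6)
obs 2: x=6 → posterior Gamma(19, 7)
obs 3: x=2 → posterior Gamma(21, 8)
obs 4: x=4 → posterior Gamma(25, 9)
obs 5: x=4 → posterior Gamma(29, 10)
obs 6: x=5 → posterior Gamma(34, 11)
obs 7: x=6 → posterior Gamma(40, 12)
obs 8: x=2 → posterior Gamma(42, 13)
obs 9: x=2 → posterior Gamma(44, 14)
obs 10: x=6 → posterior Gamma(50, 15)
obs 11: x=6 → posterior Gamma(56, 16)
obs 12: x=3 → posterior Gamma(59, 17)
obs 13: x=0 → posterior Gamma(59, 18)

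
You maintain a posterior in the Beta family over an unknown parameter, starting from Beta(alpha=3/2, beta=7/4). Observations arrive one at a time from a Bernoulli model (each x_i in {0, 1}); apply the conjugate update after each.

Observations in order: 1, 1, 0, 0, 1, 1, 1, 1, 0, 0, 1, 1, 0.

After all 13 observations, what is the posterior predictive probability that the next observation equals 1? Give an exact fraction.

obs 1: x=1 → posterior Beta(5/2, 7/4)
obs 2: x=1 → posterior Beta(7/2, 7/4)
obs 3: x=0 → posterior Beta(7/2, 11/4)
obs 4: x=0 → posterior Beta(7/2, 15/4)
obs 5: x=1 → posterior Beta(9/2, 15/4)
obs 6: x=1 → posterior Beta(11/2, 15/4)
obs 7: x=1 → posterior Beta(13/2, 15/4)
obs 8: x=1 → posterior Beta(15/2, 15/4)
obs 9: x=0 → posterior Beta(15/2, 19/4)
obs 10: x=0 → posterior Beta(15/2, 23/4)
obs 11: x=1 → posterior Beta(17/2, 23/4)
obs 12: x=1 → posterior Beta(19/2, 23/4)
obs 13: x=0 → posterior Beta(19/2, 27/4)

38/65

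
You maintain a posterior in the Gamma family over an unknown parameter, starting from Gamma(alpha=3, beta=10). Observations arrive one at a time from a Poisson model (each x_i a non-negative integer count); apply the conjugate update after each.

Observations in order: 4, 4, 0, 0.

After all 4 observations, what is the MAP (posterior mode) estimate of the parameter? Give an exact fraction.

5/7

obs 1: x=4 → posterior Gamma(7, 11)
obs 2: x=4 → posterior Gamma(11, 12)
obs 3: x=0 → posterior Gamma(11, 13)
obs 4: x=0 → posterior Gamma(11, 14)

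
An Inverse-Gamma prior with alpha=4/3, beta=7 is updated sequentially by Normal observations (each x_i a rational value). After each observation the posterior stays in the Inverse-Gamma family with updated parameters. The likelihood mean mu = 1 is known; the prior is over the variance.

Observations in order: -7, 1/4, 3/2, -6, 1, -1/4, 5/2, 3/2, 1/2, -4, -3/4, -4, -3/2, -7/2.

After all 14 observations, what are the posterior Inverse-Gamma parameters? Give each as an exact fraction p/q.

obs 1: x=-7 → posterior Inverse-Gamma(11/6, 39)
obs 2: x=1/4 → posterior Inverse-Gamma(7/3, 1257/32)
obs 3: x=3/2 → posterior Inverse-Gamma(17/6, 1261/32)
obs 4: x=-6 → posterior Inverse-Gamma(10/3, 2045/32)
obs 5: x=1 → posterior Inverse-Gamma(23/6, 2045/32)
obs 6: x=-1/4 → posterior Inverse-Gamma(13/3, 1035/16)
obs 7: x=5/2 → posterior Inverse-Gamma(29/6, 1053/16)
obs 8: x=3/2 → posterior Inverse-Gamma(16/3, 1055/16)
obs 9: x=1/2 → posterior Inverse-Gamma(35/6, 1057/16)
obs 10: x=-4 → posterior Inverse-Gamma(19/3, 1257/16)
obs 11: x=-3/4 → posterior Inverse-Gamma(41/6, 2563/32)
obs 12: x=-4 → posterior Inverse-Gamma(22/3, 2963/32)
obs 13: x=-3/2 → posterior Inverse-Gamma(47/6, 3063/32)
obs 14: x=-7/2 → posterior Inverse-Gamma(25/3, 3387/32)

alpha=25/3, beta=3387/32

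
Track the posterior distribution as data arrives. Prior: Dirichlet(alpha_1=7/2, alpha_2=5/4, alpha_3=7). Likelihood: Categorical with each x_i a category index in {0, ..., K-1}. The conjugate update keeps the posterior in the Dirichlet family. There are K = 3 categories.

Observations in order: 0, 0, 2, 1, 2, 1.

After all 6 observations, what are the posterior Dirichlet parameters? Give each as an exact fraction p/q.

obs 1: x=0 → posterior Dirichlet(9/2, 5/4, 7)
obs 2: x=0 → posterior Dirichlet(11/2, 5/4, 7)
obs 3: x=2 → posterior Dirichlet(11/2, 5/4, 8)
obs 4: x=1 → posterior Dirichlet(11/2, 9/4, 8)
obs 5: x=2 → posterior Dirichlet(11/2, 9/4, 9)
obs 6: x=1 → posterior Dirichlet(11/2, 13/4, 9)

alpha_1=11/2, alpha_2=13/4, alpha_3=9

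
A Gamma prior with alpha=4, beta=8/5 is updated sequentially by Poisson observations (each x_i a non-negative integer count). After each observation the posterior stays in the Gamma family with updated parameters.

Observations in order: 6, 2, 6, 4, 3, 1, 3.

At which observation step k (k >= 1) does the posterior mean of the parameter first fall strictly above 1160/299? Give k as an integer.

obs 1: x=6 → posterior Gamma(10, 13/5)
obs 2: x=2 → posterior Gamma(12, 18/5)
obs 3: x=6 → posterior Gamma(18, 23/5)
obs 4: x=4 → posterior Gamma(22, 28/5)
obs 5: x=3 → posterior Gamma(25, 33/5)
obs 6: x=1 → posterior Gamma(26, 38/5)
obs 7: x=3 → posterior Gamma(29, 43/5)

k = 3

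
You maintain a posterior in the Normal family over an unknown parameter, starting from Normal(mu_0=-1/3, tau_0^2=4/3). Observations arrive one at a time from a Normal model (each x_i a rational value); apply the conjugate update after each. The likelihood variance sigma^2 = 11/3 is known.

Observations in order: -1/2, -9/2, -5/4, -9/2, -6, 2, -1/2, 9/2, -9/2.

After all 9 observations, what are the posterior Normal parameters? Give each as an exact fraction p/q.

obs 1: x=-1/2 → posterior Normal(-17/45, 44/45)
obs 2: x=-9/2 → posterior Normal(-71/57, 44/57)
obs 3: x=-5/4 → posterior Normal(-86/69, 44/69)
obs 4: x=-9/2 → posterior Normal(-140/81, 44/81)
obs 5: x=-6 → posterior Normal(-212/93, 44/93)
obs 6: x=2 → posterior Normal(-188/105, 44/105)
obs 7: x=-1/2 → posterior Normal(-194/117, 44/117)
obs 8: x=9/2 → posterior Normal(-140/129, 44/129)
obs 9: x=-9/2 → posterior Normal(-194/141, 44/141)

mu_0=-194/141, tau_0^2=44/141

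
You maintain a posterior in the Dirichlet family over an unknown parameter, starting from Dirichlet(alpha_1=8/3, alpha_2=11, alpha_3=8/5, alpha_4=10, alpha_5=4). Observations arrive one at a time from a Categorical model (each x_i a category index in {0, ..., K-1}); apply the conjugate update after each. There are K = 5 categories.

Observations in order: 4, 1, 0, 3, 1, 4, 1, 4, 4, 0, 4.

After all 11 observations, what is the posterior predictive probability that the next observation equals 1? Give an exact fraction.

obs 1: x=4 → posterior Dirichlet(8/3, 11, 8/5, 10, 5)
obs 2: x=1 → posterior Dirichlet(8/3, 12, 8/5, 10, 5)
obs 3: x=0 → posterior Dirichlet(11/3, 12, 8/5, 10, 5)
obs 4: x=3 → posterior Dirichlet(11/3, 12, 8/5, 11, 5)
obs 5: x=1 → posterior Dirichlet(11/3, 13, 8/5, 11, 5)
obs 6: x=4 → posterior Dirichlet(11/3, 13, 8/5, 11, 6)
obs 7: x=1 → posterior Dirichlet(11/3, 14, 8/5, 11, 6)
obs 8: x=4 → posterior Dirichlet(11/3, 14, 8/5, 11, 7)
obs 9: x=4 → posterior Dirichlet(11/3, 14, 8/5, 11, 8)
obs 10: x=0 → posterior Dirichlet(14/3, 14, 8/5, 11, 8)
obs 11: x=4 → posterior Dirichlet(14/3, 14, 8/5, 11, 9)

105/302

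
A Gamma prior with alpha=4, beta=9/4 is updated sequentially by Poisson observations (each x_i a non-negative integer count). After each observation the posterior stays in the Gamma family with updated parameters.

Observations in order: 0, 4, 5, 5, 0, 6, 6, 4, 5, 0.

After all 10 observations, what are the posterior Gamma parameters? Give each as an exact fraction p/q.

alpha=39, beta=49/4

obs 1: x=0 → posterior Gamma(4, 13/4)
obs 2: x=4 → posterior Gamma(8, 17/4)
obs 3: x=5 → posterior Gamma(13, 21/4)
obs 4: x=5 → posterior Gamma(18, 25/4)
obs 5: x=0 → posterior Gamma(18, 29/4)
obs 6: x=6 → posterior Gamma(24, 33/4)
obs 7: x=6 → posterior Gamma(30, 37/4)
obs 8: x=4 → posterior Gamma(34, 41/4)
obs 9: x=5 → posterior Gamma(39, 45/4)
obs 10: x=0 → posterior Gamma(39, 49/4)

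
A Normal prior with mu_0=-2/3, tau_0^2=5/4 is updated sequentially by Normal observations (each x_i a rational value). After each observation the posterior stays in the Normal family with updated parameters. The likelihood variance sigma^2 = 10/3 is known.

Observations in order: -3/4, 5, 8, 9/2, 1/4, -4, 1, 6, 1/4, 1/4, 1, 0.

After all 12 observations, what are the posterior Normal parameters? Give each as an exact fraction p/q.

obs 1: x=-3/4 → posterior Normal(-91/132, 10/11)
obs 2: x=5 → posterior Normal(89/168, 5/7)
obs 3: x=8 → posterior Normal(377/204, 10/17)
obs 4: x=9/2 → posterior Normal(539/240, 1/2)
obs 5: x=1/4 → posterior Normal(137/69, 10/23)
obs 6: x=-4 → posterior Normal(101/78, 5/13)
obs 7: x=1 → posterior Normal(110/87, 10/29)
obs 8: x=6 → posterior Normal(41/24, 5/16)
obs 9: x=1/4 → posterior Normal(19/12, 2/7)
obs 10: x=1/4 → posterior Normal(337/228, 5/19)
obs 11: x=1 → posterior Normal(355/246, 10/41)
obs 12: x=0 → posterior Normal(355/264, 5/22)

mu_0=355/264, tau_0^2=5/22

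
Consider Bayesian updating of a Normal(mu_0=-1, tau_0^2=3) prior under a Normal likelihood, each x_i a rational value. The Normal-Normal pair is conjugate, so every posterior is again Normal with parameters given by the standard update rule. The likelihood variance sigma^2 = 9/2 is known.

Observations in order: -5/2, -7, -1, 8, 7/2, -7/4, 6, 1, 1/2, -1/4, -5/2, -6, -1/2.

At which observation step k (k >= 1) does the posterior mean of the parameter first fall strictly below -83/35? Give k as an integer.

obs 1: x=-5/2 → posterior Normal(-8/5, 9/5)
obs 2: x=-7 → posterior Normal(-22/7, 9/7)
obs 3: x=-1 → posterior Normal(-8/3, 1)
obs 4: x=8 → posterior Normal(-8/11, 9/11)
obs 5: x=7/2 → posterior Normal(-1/13, 9/13)
obs 6: x=-7/4 → posterior Normal(-3/10, 3/5)
obs 7: x=6 → posterior Normal(15/34, 9/17)
obs 8: x=1 → posterior Normal(1/2, 9/19)
obs 9: x=1/2 → posterior Normal(1/2, 3/7)
obs 10: x=-1/4 → posterior Normal(10/23, 9/23)
obs 11: x=-5/2 → posterior Normal(1/5, 9/25)
obs 12: x=-6 → posterior Normal(-7/27, 1/3)
obs 13: x=-1/2 → posterior Normal(-8/29, 9/29)

k = 2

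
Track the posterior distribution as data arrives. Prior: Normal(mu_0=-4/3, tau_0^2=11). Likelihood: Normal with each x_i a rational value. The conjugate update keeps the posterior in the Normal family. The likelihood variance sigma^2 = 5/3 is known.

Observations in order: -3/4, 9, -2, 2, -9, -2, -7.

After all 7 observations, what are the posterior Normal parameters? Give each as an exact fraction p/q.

mu_0=-3941/2832, tau_0^2=55/236

obs 1: x=-3/4 → posterior Normal(-377/456, 55/38)
obs 2: x=9 → posterior Normal(3187/852, 55/71)
obs 3: x=-2 → posterior Normal(2395/1248, 55/104)
obs 4: x=2 → posterior Normal(3187/1644, 55/137)
obs 5: x=-9 → posterior Normal(-377/2040, 11/34)
obs 6: x=-2 → posterior Normal(-167/348, 55/203)
obs 7: x=-7 → posterior Normal(-3941/2832, 55/236)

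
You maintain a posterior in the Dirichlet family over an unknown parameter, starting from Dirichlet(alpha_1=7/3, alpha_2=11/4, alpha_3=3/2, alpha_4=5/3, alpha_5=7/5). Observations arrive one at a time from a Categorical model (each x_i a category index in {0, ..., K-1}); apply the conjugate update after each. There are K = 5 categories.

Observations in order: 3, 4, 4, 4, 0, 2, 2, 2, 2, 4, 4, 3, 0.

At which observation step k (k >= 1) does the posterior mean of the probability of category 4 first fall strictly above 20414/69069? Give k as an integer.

k = 4

obs 1: x=3 → posterior Dirichlet(7/3, 11/4, 3/2, 8/3, 7/5)
obs 2: x=4 → posterior Dirichlet(7/3, 11/4, 3/2, 8/3, 12/5)
obs 3: x=4 → posterior Dirichlet(7/3, 11/4, 3/2, 8/3, 17/5)
obs 4: x=4 → posterior Dirichlet(7/3, 11/4, 3/2, 8/3, 22/5)
obs 5: x=0 → posterior Dirichlet(10/3, 11/4, 3/2, 8/3, 22/5)
obs 6: x=2 → posterior Dirichlet(10/3, 11/4, 5/2, 8/3, 22/5)
obs 7: x=2 → posterior Dirichlet(10/3, 11/4, 7/2, 8/3, 22/5)
obs 8: x=2 → posterior Dirichlet(10/3, 11/4, 9/2, 8/3, 22/5)
obs 9: x=2 → posterior Dirichlet(10/3, 11/4, 11/2, 8/3, 22/5)
obs 10: x=4 → posterior Dirichlet(10/3, 11/4, 11/2, 8/3, 27/5)
obs 11: x=4 → posterior Dirichlet(10/3, 11/4, 11/2, 8/3, 32/5)
obs 12: x=3 → posterior Dirichlet(10/3, 11/4, 11/2, 11/3, 32/5)
obs 13: x=0 → posterior Dirichlet(13/3, 11/4, 11/2, 11/3, 32/5)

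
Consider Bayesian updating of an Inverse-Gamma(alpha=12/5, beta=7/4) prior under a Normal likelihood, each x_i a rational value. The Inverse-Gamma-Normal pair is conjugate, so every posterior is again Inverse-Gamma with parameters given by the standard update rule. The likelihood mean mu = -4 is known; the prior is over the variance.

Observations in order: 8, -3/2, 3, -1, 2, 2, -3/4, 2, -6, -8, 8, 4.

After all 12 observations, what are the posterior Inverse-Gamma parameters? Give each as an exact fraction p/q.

alpha=42/5, beta=8933/32

obs 1: x=8 → posterior Inverse-Gamma(29/10, 295/4)
obs 2: x=-3/2 → posterior Inverse-Gamma(17/5, 615/8)
obs 3: x=3 → posterior Inverse-Gamma(39/10, 811/8)
obs 4: x=-1 → posterior Inverse-Gamma(22/5, 847/8)
obs 5: x=2 → posterior Inverse-Gamma(49/10, 991/8)
obs 6: x=2 → posterior Inverse-Gamma(27/5, 1135/8)
obs 7: x=-3/4 → posterior Inverse-Gamma(59/10, 4709/32)
obs 8: x=2 → posterior Inverse-Gamma(32/5, 5285/32)
obs 9: x=-6 → posterior Inverse-Gamma(69/10, 5349/32)
obs 10: x=-8 → posterior Inverse-Gamma(37/5, 5605/32)
obs 11: x=8 → posterior Inverse-Gamma(79/10, 7909/32)
obs 12: x=4 → posterior Inverse-Gamma(42/5, 8933/32)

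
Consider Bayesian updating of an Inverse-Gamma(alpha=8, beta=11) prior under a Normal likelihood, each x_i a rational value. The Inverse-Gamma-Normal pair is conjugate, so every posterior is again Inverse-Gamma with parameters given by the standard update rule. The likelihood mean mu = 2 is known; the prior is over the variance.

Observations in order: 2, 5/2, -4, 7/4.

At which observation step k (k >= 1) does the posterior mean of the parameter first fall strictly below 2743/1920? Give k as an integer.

obs 1: x=2 → posterior Inverse-Gamma(17/2, 11)
obs 2: x=5/2 → posterior Inverse-Gamma(9, 89/8)
obs 3: x=-4 → posterior Inverse-Gamma(19/2, 233/8)
obs 4: x=7/4 → posterior Inverse-Gamma(10, 933/32)

k = 2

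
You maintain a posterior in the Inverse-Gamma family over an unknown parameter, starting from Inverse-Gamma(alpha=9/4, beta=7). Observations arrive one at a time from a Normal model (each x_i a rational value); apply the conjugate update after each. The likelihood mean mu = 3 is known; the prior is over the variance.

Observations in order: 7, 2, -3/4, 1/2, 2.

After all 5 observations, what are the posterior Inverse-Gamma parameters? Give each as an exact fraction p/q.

obs 1: x=7 → posterior Inverse-Gamma(11/4, 15)
obs 2: x=2 → posterior Inverse-Gamma(13/4, 31/2)
obs 3: x=-3/4 → posterior Inverse-Gamma(15/4, 721/32)
obs 4: x=1/2 → posterior Inverse-Gamma(17/4, 821/32)
obs 5: x=2 → posterior Inverse-Gamma(19/4, 837/32)

alpha=19/4, beta=837/32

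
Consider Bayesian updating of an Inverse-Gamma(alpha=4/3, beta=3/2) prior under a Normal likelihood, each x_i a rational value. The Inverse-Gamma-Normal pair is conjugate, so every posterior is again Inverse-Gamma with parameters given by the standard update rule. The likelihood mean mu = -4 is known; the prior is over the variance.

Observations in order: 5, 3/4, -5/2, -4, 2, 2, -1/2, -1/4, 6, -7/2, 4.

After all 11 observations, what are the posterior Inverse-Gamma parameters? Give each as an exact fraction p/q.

obs 1: x=5 → posterior Inverse-Gamma(11/6, 42)
obs 2: x=3/4 → posterior Inverse-Gamma(7/3, 1705/32)
obs 3: x=-5/2 → posterior Inverse-Gamma(17/6, 1741/32)
obs 4: x=-4 → posterior Inverse-Gamma(10/3, 1741/32)
obs 5: x=2 → posterior Inverse-Gamma(23/6, 2317/32)
obs 6: x=2 → posterior Inverse-Gamma(13/3, 2893/32)
obs 7: x=-1/2 → posterior Inverse-Gamma(29/6, 3089/32)
obs 8: x=-1/4 → posterior Inverse-Gamma(16/3, 1657/16)
obs 9: x=6 → posterior Inverse-Gamma(35/6, 2457/16)
obs 10: x=-7/2 → posterior Inverse-Gamma(19/3, 2459/16)
obs 11: x=4 → posterior Inverse-Gamma(41/6, 2971/16)

alpha=41/6, beta=2971/16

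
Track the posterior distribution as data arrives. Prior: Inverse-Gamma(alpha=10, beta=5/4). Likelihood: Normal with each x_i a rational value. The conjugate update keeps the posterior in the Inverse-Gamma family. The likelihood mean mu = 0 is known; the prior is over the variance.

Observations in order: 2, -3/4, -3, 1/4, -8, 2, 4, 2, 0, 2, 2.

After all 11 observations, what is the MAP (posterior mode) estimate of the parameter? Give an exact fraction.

299/88

obs 1: x=2 → posterior Inverse-Gamma(21/2, 13/4)
obs 2: x=-3/4 → posterior Inverse-Gamma(11, 113/32)
obs 3: x=-3 → posterior Inverse-Gamma(23/2, 257/32)
obs 4: x=1/4 → posterior Inverse-Gamma(12, 129/16)
obs 5: x=-8 → posterior Inverse-Gamma(25/2, 641/16)
obs 6: x=2 → posterior Inverse-Gamma(13, 673/16)
obs 7: x=4 → posterior Inverse-Gamma(27/2, 801/16)
obs 8: x=2 → posterior Inverse-Gamma(14, 833/16)
obs 9: x=0 → posterior Inverse-Gamma(29/2, 833/16)
obs 10: x=2 → posterior Inverse-Gamma(15, 865/16)
obs 11: x=2 → posterior Inverse-Gamma(31/2, 897/16)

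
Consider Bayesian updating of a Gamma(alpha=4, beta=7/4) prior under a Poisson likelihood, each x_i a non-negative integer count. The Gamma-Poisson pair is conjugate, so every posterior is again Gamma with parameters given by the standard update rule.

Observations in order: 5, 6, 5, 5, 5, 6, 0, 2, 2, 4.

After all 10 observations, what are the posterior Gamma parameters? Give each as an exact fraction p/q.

alpha=44, beta=47/4

obs 1: x=5 → posterior Gamma(9, 11/4)
obs 2: x=6 → posterior Gamma(15, 15/4)
obs 3: x=5 → posterior Gamma(20, 19/4)
obs 4: x=5 → posterior Gamma(25, 23/4)
obs 5: x=5 → posterior Gamma(30, 27/4)
obs 6: x=6 → posterior Gamma(36, 31/4)
obs 7: x=0 → posterior Gamma(36, 35/4)
obs 8: x=2 → posterior Gamma(38, 39/4)
obs 9: x=2 → posterior Gamma(40, 43/4)
obs 10: x=4 → posterior Gamma(44, 47/4)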